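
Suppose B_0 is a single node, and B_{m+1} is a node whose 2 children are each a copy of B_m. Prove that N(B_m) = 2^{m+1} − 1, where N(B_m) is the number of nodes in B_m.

Base case: N(B_0) = 1, and 2^{0+1} − 1 = 1.
Assume N(B_j) = 2^{j+1} − 1.
Then N(B_{j+1}) = 1 + 2N(B_j) = 1 + 2(2^{j+1} − 1) = 2^{j+2} − 2 + 1 = 2^{j+2} − 1.
By induction, N(B_m) = 2^{m+1} − 1 for all m ≥ 0.

N(B_m) = 2^{m+1} − 1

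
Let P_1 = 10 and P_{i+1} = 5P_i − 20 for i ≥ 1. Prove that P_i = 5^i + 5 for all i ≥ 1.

Base case: P_1 = 10, and 5^1 + 5 = 5 + 5 = 10.
Assume P_j = 5^j + 5 for some j ≥ 1.
Then P_{j+1} = 5P_j − 20 = 5·(5^j + 5) − 20 = 5^{j+1} + 25 − 20 = 5^{j+1} + 5.
By induction, P_i = 5^i + 5 for all i ≥ 1.

P_i = 5^i + 5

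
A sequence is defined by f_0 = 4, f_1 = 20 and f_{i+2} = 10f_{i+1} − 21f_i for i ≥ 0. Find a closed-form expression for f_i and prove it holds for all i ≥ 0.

Claim: f_i = 2·7^i + 2·3^i.

Base cases: f_0 = 4 and 2·7^0 + 2·3^0 = 4; f_1 = 20 and 2·7^1 + 2·3^1 = 20.
Assume f_j = 2·7^j + 2·3^j for all 0 ≤ j ≤ k, where k ≥ 1.
Then f_{k+1} = 10f_k − 21f_{k−1} = 10·(2·7^k + 2·3^k) − 21·(2·7^{k−1} + 2·3^{k−1}) = 2·(10·7 − 21)7^{k−1} + 2·(10·3 − 21)3^{k−1} = 98·7^{k−1} + 18·3^{k−1} = 2·7^{k+1} + 2·3^{k+1}.
This completes the inductive step, so f_i = 2·7^i + 2·3^i for all i ≥ 0.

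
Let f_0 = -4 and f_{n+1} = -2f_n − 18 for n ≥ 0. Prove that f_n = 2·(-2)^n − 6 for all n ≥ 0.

Base case: f_0 = -4, and 2·(-2)^0 − 6 = 2 − 6 = -4.
Assume f_j = 2·(-2)^j − 6 for some j ≥ 0.
Then f_{j+1} = -2f_j − 18 = -2·(2·(-2)^j − 6) − 18 = -4·(-2)^j + 12 − 18 = 2·(-2)^{j+1} − 6.
Hence f_n = 2·(-2)^n − 6 for every n ≥ 0, by induction.

f_n = 2·(-2)^n − 6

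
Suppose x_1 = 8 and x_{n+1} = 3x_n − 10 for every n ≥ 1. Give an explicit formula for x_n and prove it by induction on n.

Claim: x_n = 3^n + 5.

Base case: x_1 = 8, and 3^1 + 5 = 3 + 5 = 8.
Assume x_k = 3^k + 5 for some k ≥ 1.
Then x_{k+1} = 3x_k − 10 = 3·(3^k + 5) − 10 = 3^{k+1} + 15 − 10 = 3^{k+1} + 5.
By induction, x_n = 3^n + 5 for all n ≥ 1.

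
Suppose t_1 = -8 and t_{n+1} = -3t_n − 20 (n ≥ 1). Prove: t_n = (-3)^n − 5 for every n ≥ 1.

Base case: t_1 = -8, and (-3)^1 − 5 = -3 − 5 = -8.
Assume t_j = (-3)^j − 5 for some j ≥ 1.
Then t_{j+1} = -3t_j − 20 = -3·((-3)^j − 5) − 20 = -3·(-3)^j + 15 − 20 = (-3)^{j+1} − 5.
Hence t_n = (-3)^n − 5 for every n ≥ 1, by induction.

t_n = (-3)^n − 5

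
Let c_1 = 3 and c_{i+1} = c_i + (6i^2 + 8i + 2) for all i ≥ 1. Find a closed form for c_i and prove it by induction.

Claim: c_i = 2i^3 + i^2 − i + 1.

Base case: c_1 = 3, and 2·1^3 + 1^2 − 1 + 1 = 3.
Assume c_r = 2r^3 + r^2 − r + 1.
Then c_{r+1} = c_r + (6r^2 + 8r + 2) = (2r^3 + r^2 − r + 1) + (6r^2 + 8r + 2) = 2r^3 + 7r^2 + 7r + 3,
and 2·(r+1)^3 + (r+1)^2 − (r+1) + 1 = 2r^3 + 7r^2 + 7r + 3.
By induction, c_i = 2i^3 + i^2 − i + 1 for all i ≥ 1.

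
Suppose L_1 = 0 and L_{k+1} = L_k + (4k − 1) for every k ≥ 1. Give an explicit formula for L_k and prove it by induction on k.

Claim: L_k = 2k^2 − 3k + 1.

Base case: L_1 = 0, and 2·1^2 − 3·1 + 1 = 0.
Assume L_j = 2j^2 − 3j + 1.
Then L_{j+1} = L_j + (4j − 1) = (2j^2 − 3j + 1) + (4j − 1) = 2j^2 + j,
and 2·(j+1)^2 − 3·(j+1) + 1 = 2j^2 + j.
This completes the inductive step, so L_k = 2k^2 − 3k + 1 for all k ≥ 1.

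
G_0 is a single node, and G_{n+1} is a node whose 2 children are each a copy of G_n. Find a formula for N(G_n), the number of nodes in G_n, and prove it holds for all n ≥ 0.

Claim: N(G_n) = 2^{n+1} − 1.

Base case: N(G_0) = 1, and 2^{0+1} − 1 = 1.
Assume N(G_r) = 2^{r+1} − 1.
Then N(G_{r+1}) = 1 + 2N(G_r) = 1 + 2(2^{r+1} − 1) = 2^{r+2} − 2 + 1 = 2^{r+2} − 1.
By induction, N(G_n) = 2^{n+1} − 1 for all n ≥ 0.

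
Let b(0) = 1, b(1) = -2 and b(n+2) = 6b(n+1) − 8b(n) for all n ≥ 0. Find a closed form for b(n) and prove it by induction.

Claim: b(n) = 3·2^n − 2·4^n.

Base cases: b(0) = 1 and 3·2^0 − 2·4^0 = 1; b(1) = -2 and 3·2^1 − 2·4^1 = -2.
Assume b(j) = 3·2^j − 2·4^j for all 0 ≤ j ≤ m, where m ≥ 1.
Then b(m+1) = 6b(m) − 8b(m−1) = 6·(3·2^m − 2·4^m) − 8·(3·2^{m−1} − 2·4^{m−1}) = 3·(6·2 − 8)2^{m−1} − 2·(6·4 − 8)4^{m−1} = 12·2^{m−1} − 32·4^{m−1} = 3·2^{m+1} − 2·4^{m+1}.
This completes the inductive step, so b(n) = 3·2^n − 2·4^n for all n ≥ 0.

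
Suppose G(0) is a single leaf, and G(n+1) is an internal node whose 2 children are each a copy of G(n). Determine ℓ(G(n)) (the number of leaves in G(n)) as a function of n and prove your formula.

Claim: ℓ(G(n)) = 2^n.

Base case: ℓ(G(0)) = 1, and 2^0 = 1.
Assume ℓ(G(m)) = 2^m.
Then ℓ(G(m+1)) = 2·ℓ(G(m)) = 2·2^m = 2^{m+1}.
So the formula holds for m+1, and by induction ℓ(G(n)) = 2^n for all n ≥ 0.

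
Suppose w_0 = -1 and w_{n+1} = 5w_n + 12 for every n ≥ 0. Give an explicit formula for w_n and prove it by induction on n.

Claim: w_n = 2·5^n − 3.

Base case: w_0 = -1, and 2·5^0 − 3 = 2 − 3 = -1.
Assume w_m = 2·5^m − 3 for some m ≥ 0.
Then w_{m+1} = 5w_m + 12 = 5·(2·5^m − 3) + 12 = 10·5^m − 15 + 12 = 2·5^{m+1} − 3.
So the formula holds for m+1, and by induction w_n = 2·5^n − 3 for all n ≥ 0.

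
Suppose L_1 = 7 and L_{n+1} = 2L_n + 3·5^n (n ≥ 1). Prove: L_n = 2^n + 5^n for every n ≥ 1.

Base case: L_1 = 7, and 2^1 + 5^1 = 2 + 5 = 7.
Assume L_k = 2^k + 5^k for some k ≥ 1.
Then L_{k+1} = 2L_k + 3·5^k = 2·(2^k + 5^k) + 3·5^k = 2^{k+1} + 2·5^k + 3·5^k = 2^{k+1} + 5·5^k = 2^{k+1} + 5^{k+1}.
So the formula holds for k+1, and by induction L_n = 2^n + 5^n for all n ≥ 1.

L_n = 2^n + 5^n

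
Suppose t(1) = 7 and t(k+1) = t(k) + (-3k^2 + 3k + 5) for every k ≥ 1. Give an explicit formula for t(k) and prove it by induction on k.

Claim: t(k) = -k^3 + 3k^2 + 3k + 2.

Base case: t(1) = 7, and -1^3 + 3·1^2 + 3·1 + 2 = 7.
Assume t(j) = -j^3 + 3j^2 + 3j + 2.
Then t(j+1) = t(j) + (-3j^2 + 3j + 5) = (-j^3 + 3j^2 + 3j + 2) + (-3j^2 + 3j + 5) = -j^3 + 6j + 7,
and -(j+1)^3 + 3·(j+1)^2 + 3·(j+1) + 2 = -j^3 + 6j + 7.
By induction, t(k) = -k^3 + 3k^2 + 3k + 2 for all k ≥ 1.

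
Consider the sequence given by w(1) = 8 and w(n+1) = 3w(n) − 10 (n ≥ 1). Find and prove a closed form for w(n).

Claim: w(n) = 3^n + 5.

Base case: w(1) = 8, and 3^1 + 5 = 3 + 5 = 8.
Assume w(m) = 3^m + 5 for some m ≥ 1.
Then w(m+1) = 3w(m) − 10 = 3·(3^m + 5) − 10 = 3^{m+1} + 15 − 10 = 3^{m+1} + 5.
This completes the inductive step, so w(n) = 3^n + 5 for all n ≥ 1.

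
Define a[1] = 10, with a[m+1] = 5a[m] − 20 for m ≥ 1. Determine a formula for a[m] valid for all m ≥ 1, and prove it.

Claim: a[m] = 5^m + 5.

Base case: a[1] = 10, and 5^1 + 5 = 5 + 5 = 10.
Assume a[k] = 5^k + 5 for some k ≥ 1.
Then a[k+1] = 5a[k] − 20 = 5·(5^k + 5) − 20 = 5^{k+1} + 25 − 20 = 5^{k+1} + 5.
This completes the inductive step, so a[m] = 5^m + 5 for all m ≥ 1.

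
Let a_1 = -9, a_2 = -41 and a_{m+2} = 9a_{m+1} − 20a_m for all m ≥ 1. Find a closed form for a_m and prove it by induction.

Claim: a_m = -5^m − 4^m.

Base cases: a_1 = -9 and -5^1 − 4^1 = -9; a_2 = -41 and -5^2 − 4^2 = -41.
Assume a_j = -5^j − 4^j for all 1 ≤ j ≤ k, where k ≥ 2.
Then a_{k+1} = 9a_k − 20a_{k−1} = 9·(-5^k − 4^k) − 20·(-5^{k−1} − 4^{k−1}) = -(9·5 − 20)5^{k−1} − (9·4 − 20)4^{k−1} = -25·5^{k−1} − 16·4^{k−1} = -5^{k+1} − 4^{k+1}.
Hence a_m = -5^m − 4^m for every m ≥ 1, by strong induction.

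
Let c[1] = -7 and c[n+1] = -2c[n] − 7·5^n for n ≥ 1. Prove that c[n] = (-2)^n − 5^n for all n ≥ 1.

Base case: c[1] = -7, and (-2)^1 − 5^1 = -2 − 5 = -7.
Assume c[m] = (-2)^m − 5^m for some m ≥ 1.
Then c[m+1] = -2c[m] − 7·5^m = -2·((-2)^m − 5^m) − 7·5^m = (-2)^{m+1} + 2·5^m − 7·5^m = (-2)^{m+1} − 5·5^m = (-2)^{m+1} − 5^{m+1}.
So the formula holds for m+1, and by induction c[n] = (-2)^n − 5^n for all n ≥ 1.

c[n] = (-2)^n − 5^n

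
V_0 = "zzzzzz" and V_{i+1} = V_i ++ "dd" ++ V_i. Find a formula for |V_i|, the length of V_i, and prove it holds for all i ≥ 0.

Claim: |V_i| = 2^{i+3} − 2.

Base case: |V_0| = 6, and 2^{0+3} − 2 = 6.
Assume |V_m| = 2^{m+3} − 2.
Then |V_{m+1}| = |V_m| + 2 + |V_m| = 2|V_m| + 2 = 2(2^{m+3} − 2) + 2 = 2^{m+1+3} − 4 + 2 = 2^{m+1+3} − 2.
By induction, |V_i| = 2^{i+3} − 2 for all i ≥ 0.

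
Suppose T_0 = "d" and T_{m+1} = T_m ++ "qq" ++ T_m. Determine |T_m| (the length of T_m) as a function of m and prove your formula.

Claim: |T_m| = 3·2^m − 2.

Base case: |T_0| = 1, and 3·2^0 − 2 = 1.
Assume |T_j| = 3·2^j − 2.
Then |T_{j+1}| = |T_j| + 2 + |T_j| = 2|T_j| + 2 = 2(3·2^j − 2) + 2 = 3·2^{j+1} − 4 + 2 = 3·2^{j+1} − 2.
By induction, |T_m| = 3·2^m − 2 for all m ≥ 0.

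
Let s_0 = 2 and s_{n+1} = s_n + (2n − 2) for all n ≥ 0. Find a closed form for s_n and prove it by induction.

Claim: s_n = n^2 − 3n + 2.

Base case: s_0 = 2, and 0^2 − 3·0 + 2 = 2.
Assume s_k = k^2 − 3k + 2.
Then s_{k+1} = s_k + (2k − 2) = (k^2 − 3k + 2) + (2k − 2) = k^2 − k,
and (k+1)^2 − 3·(k+1) + 2 = k^2 − k.
By induction, s_n = n^2 − 3n + 2 for all n ≥ 0.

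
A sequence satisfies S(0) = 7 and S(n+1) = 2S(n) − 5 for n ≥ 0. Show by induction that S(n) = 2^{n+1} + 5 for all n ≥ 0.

Base case: S(0) = 7, and 2^{0+1} + 5 = 2 + 5 = 7.
Assume S(k) = 2^{k+1} + 5 for some k ≥ 0.
Then S(k+1) = 2S(k) − 5 = 2·(2^{k+1} + 5) − 5 = 2^{k+2} + 10 − 5 = 2^{k+2} + 5.
By induction, S(n) = 2^{n+1} + 5 for all n ≥ 0.

S(n) = 2^{n+1} + 5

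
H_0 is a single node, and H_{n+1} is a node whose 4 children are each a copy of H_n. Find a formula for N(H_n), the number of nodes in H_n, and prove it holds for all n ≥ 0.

Claim: N(H_n) = (4^{n+1} − 1)/3.

Base case: N(H_0) = 1, and (4^{0+1} − 1)/3 = 1.
Assume N(H_k) = (4^{k+1} − 1)/3.
Then N(H_{k+1}) = 1 + 4N(H_k) = 1 + 4·(4^{k+1} − 1)/3 = 1 + (4^{k+2} − 4)/3 = (3 + 4^{k+2} − 4)/3 = (4^{k+2} − 1)/3.
By induction, N(H_n) = (4^{n+1} − 1)/3 for all n ≥ 0.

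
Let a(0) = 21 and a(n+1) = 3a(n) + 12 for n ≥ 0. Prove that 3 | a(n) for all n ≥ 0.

Base case: a(0) = 21 = 3·7, so 3 | a(0).
Assume 3 | a(j), so a(j) = 3t for some integer t.
Then a(j+1) = 3a(j) + 12 = 3·(3t) + 12 = 3(3t + 4), so 3 | a(j+1).
Hence 3 | a(n) for every n ≥ 0, by induction.

3 | a(n)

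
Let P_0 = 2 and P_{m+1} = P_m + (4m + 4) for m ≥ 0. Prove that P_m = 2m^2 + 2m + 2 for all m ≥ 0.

Base case: P_0 = 2, and 2·0^2 + 2·0 + 2 = 2.
Assume P_k = 2k^2 + 2k + 2.
Then P_{k+1} = P_k + (4k + 4) = (2k^2 + 2k + 2) + (4k + 4) = 2k^2 + 6k + 6,
and 2·(k+1)^2 + 2·(k+1) + 2 = 2k^2 + 6k + 6.
Hence P_m = 2m^2 + 2m + 2 for every m ≥ 0, by induction.

P_m = 2m^2 + 2m + 2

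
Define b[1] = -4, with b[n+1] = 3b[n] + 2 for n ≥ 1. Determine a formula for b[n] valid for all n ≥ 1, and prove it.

Claim: b[n] = -3^n − 1.

Base case: b[1] = -4, and -3^1 − 1 = -3 − 1 = -4.
Assume b[j] = -3^j − 1 for some j ≥ 1.
Then b[j+1] = 3b[j] + 2 = 3·(-3^j − 1) + 2 = -3^{j+1} − 3 + 2 = -3^{j+1} − 1.
This completes the inductive step, so b[n] = -3^n − 1 for all n ≥ 1.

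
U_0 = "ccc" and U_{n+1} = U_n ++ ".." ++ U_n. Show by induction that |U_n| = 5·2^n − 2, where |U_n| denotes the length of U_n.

Base case: |U_0| = 3, and 5·2^0 − 2 = 3.
Assume |U_k| = 5·2^k − 2.
Then |U_{k+1}| = |U_k| + 2 + |U_k| = 2|U_k| + 2 = 2(5·2^k − 2) + 2 = 5·2^{k+1} − 4 + 2 = 5·2^{k+1} − 2.
This completes the inductive step, so |U_n| = 5·2^n − 2 for all n ≥ 0.

|U_n| = 5·2^n − 2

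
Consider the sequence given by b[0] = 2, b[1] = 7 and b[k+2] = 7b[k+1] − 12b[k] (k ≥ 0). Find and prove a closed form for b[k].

Claim: b[k] = 3^k + 4^k.

Base cases: b[0] = 2 and 3^0 + 4^0 = 2; b[1] = 7 and 3^1 + 4^1 = 7.
Assume b[j] = 3^j + 4^j for all 0 ≤ j ≤ m, where m ≥ 1.
Then b[m+1] = 7b[m] − 12b[m−1] = 7·(3^m + 4^m) − 12·(3^{m−1} + 4^{m−1}) = (7·3 − 12)3^{m−1} + (7·4 − 12)4^{m−1} = 9·3^{m−1} + 16·4^{m−1} = 3^{m+1} + 4^{m+1}.
By strong induction, b[k] = 3^k + 4^k for all k ≥ 0.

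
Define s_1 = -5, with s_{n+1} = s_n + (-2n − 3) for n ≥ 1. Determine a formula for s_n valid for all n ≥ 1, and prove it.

Claim: s_n = -n^2 − 2n − 2.

Base case: s_1 = -5, and -1^2 − 2·1 − 2 = -5.
Assume s_r = -r^2 − 2r − 2.
Then s_{r+1} = s_r + (-2r − 3) = (-r^2 − 2r − 2) + (-2r − 3) = -r^2 − 4r − 5,
and -(r+1)^2 − 2·(r+1) − 2 = -r^2 − 4r − 5.
Hence s_n = -n^2 − 2n − 2 for every n ≥ 1, by induction.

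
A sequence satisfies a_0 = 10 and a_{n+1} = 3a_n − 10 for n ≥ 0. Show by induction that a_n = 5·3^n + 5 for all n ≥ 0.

Base case: a_0 = 10, and 5·3^0 + 5 = 5 + 5 = 10.
Assume a_m = 5·3^m + 5 for some m ≥ 0.
Then a_{m+1} = 3a_m − 10 = 3·(5·3^m + 5) − 10 = 15·3^m + 15 − 10 = 5·3^{m+1} + 5.
So the formula holds for m+1, and by induction a_n = 5·3^n + 5 for all n ≥ 0.

a_n = 5·3^n + 5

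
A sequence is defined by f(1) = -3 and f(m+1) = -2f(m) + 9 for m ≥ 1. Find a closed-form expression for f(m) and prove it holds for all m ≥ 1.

Claim: f(m) = 3·(-2)^m + 3.

Base case: f(1) = -3, and 3·(-2)^1 + 3 = -6 + 3 = -3.
Assume f(r) = 3·(-2)^r + 3 for some r ≥ 1.
Then f(r+1) = -2f(r) + 9 = -2·(3·(-2)^r + 3) + 9 = -6·(-2)^r − 6 + 9 = 3·(-2)^{r+1} + 3.
So the formula holds for r+1, and by induction f(m) = 3·(-2)^m + 3 for all m ≥ 1.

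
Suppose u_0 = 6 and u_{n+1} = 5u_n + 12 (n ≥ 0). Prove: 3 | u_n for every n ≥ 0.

Base case: u_0 = 6 = 3·2, so 3 | u_0.
Assume 3 | u_r, so u_r = 3t for some integer t.
Then u_{r+1} = 5u_r + 12 = 5·(3t) + 12 = 3(5t + 4), so 3 | u_{r+1}.
So the property holds for r+1, and by induction 3 | u_n for all n ≥ 0.

3 | u_n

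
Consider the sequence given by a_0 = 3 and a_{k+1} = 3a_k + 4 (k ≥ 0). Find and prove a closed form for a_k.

Claim: a_k = 5·3^k − 2.

Base case: a_0 = 3, and 5·3^0 − 2 = 5 − 2 = 3.
Assume a_r = 5·3^r − 2 for some r ≥ 0.
Then a_{r+1} = 3a_r + 4 = 3·(5·3^r − 2) + 4 = 15·3^r − 6 + 4 = 5·3^{r+1} − 2.
So the formula holds for r+1, and by induction a_k = 5·3^k − 2 for all k ≥ 0.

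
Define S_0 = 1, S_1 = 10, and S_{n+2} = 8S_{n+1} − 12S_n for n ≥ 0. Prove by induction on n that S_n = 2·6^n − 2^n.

Base cases: S_0 = 1 and 2·6^0 − 2^0 = 1; S_1 = 10 and 2·6^1 − 2^1 = 10.
Assume S_j = 2·6^j − 2^j for all 0 ≤ j ≤ r, where r ≥ 1.
Then S_{r+1} = 8S_r − 12S_{r−1} = 8·(2·6^r − 2^r) − 12·(2·6^{r−1} − 2^{r−1}) = 2·(8·6 − 12)6^{r−1} − (8·2 − 12)2^{r−1} = 72·6^{r−1} − 4·2^{r−1} = 2·6^{r+1} − 2^{r+1}.
By strong induction, S_n = 2·6^n − 2^n for all n ≥ 0.

S_n = 2·6^n − 2^n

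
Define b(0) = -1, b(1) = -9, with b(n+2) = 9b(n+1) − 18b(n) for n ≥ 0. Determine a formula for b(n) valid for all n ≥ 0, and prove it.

Claim: b(n) = 3^n − 2·6^n.

Base cases: b(0) = -1 and 3^0 − 2·6^0 = -1; b(1) = -9 and 3^1 − 2·6^1 = -9.
Assume b(i) = 3^i − 2·6^i for all 0 ≤ i ≤ j, where j ≥ 1.
Then b(j+1) = 9b(j) − 18b(j−1) = 9·(3^j − 2·6^j) − 18·(3^{j−1} − 2·6^{j−1}) = (9·3 − 18)3^{j−1} − 2·(9·6 − 18)6^{j−1} = 9·3^{j−1} − 72·6^{j−1} = 3^{j+1} − 2·6^{j+1}.
This completes the inductive step, so b(n) = 3^n − 2·6^n for all n ≥ 0.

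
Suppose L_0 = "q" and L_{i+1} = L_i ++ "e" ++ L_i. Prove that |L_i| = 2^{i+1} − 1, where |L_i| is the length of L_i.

Base case: |L_0| = 1, and 2^{0+1} − 1 = 1.
Assume |L_j| = 2^{j+1} − 1.
Then |L_{j+1}| = |L_j| + 1 + |L_j| = 2|L_j| + 1 = 2(2^{j+1} − 1) + 1 = 2^{j+2} − 2 + 1 = 2^{j+2} − 1.
Hence |L_i| = 2^{i+1} − 1 for every i ≥ 0, by induction.

|L_i| = 2^{i+1} − 1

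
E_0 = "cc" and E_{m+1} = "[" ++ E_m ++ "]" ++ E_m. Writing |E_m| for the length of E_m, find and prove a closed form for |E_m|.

Claim: |E_m| = 2^{m+2} − 2.

Base case: |E_0| = 2, and 2^{0+2} − 2 = 2.
Assume |E_k| = 2^{k+2} − 2.
Then |E_{k+1}| = 1 + |E_k| + 1 + |E_k| = 2|E_k| + 2 = 2(2^{k+2} − 2) + 2 = 2^{k+3} − 4 + 2 = 2^{k+3} − 2.
So the formula holds for k+1, and by induction |E_m| = 2^{m+2} − 2 for all m ≥ 0.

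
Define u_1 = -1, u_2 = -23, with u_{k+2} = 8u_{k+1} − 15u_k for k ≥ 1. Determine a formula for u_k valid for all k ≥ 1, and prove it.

Claim: u_k = 3·3^k − 2·5^k.

Base cases: u_1 = -1 and 3·3^1 − 2·5^1 = -1; u_2 = -23 and 3·3^2 − 2·5^2 = -23.
Assume u_i = 3·3^i − 2·5^i for all 1 ≤ i ≤ j, where j ≥ 2.
Then u_{j+1} = 8u_j − 15u_{j−1} = 8·(3·3^j − 2·5^j) − 15·(3·3^{j−1} − 2·5^{j−1}) = 3·(8·3 − 15)3^{j−1} − 2·(8·5 − 15)5^{j−1} = 27·3^{j−1} − 50·5^{j−1} = 3·3^{j+1} − 2·5^{j+1}.
This completes the inductive step, so u_k = 3·3^k − 2·5^k for all k ≥ 1.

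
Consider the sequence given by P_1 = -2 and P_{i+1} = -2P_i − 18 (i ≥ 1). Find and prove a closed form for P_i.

Claim: P_i = -2·(-2)^i − 6.

Base case: P_1 = -2, and -2·(-2)^1 − 6 = 4 − 6 = -2.
Assume P_k = -2·(-2)^k − 6 for some k ≥ 1.
Then P_{k+1} = -2P_k − 18 = -2·(-2·(-2)^k − 6) − 18 = 4·(-2)^k + 12 − 18 = -2·(-2)^{k+1} − 6.
This completes the inductive step, so P_i = -2·(-2)^i − 6 for all i ≥ 1.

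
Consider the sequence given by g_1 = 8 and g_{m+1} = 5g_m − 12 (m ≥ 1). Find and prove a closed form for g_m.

Claim: g_m = 5^m + 3.

Base case: g_1 = 8, and 5^1 + 3 = 5 + 3 = 8.
Assume g_j = 5^j + 3 for some j ≥ 1.
Then g_{j+1} = 5g_j − 12 = 5·(5^j + 3) − 12 = 5^{j+1} + 15 − 12 = 5^{j+1} + 3.
By induction, g_m = 5^m + 3 for all m ≥ 1.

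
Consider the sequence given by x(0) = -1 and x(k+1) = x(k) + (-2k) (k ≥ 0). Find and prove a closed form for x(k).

Claim: x(k) = -k^2 + k − 1.

Base case: x(0) = -1, and -0^2 + 0 − 1 = -1.
Assume x(r) = -r^2 + r − 1.
Then x(r+1) = x(r) + (-2r) = (-r^2 + r − 1) + (-2r) = -r^2 − r − 1,
and -(r+1)^2 + (r+1) − 1 = -r^2 − r − 1.
This completes the inductive step, so x(k) = -k^2 + k − 1 for all k ≥ 0.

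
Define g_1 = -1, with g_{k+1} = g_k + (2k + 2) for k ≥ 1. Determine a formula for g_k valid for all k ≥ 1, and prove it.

Claim: g_k = k^2 + k − 3.

Base case: g_1 = -1, and 1^2 + 1 − 3 = -1.
Assume g_r = r^2 + r − 3.
Then g_{r+1} = g_r + (2r + 2) = (r^2 + r − 3) + (2r + 2) = r^2 + 3r − 1,
and (r+1)^2 + (r+1) − 3 = r^2 + 3r − 1.
By induction, g_k = k^2 + k − 3 for all k ≥ 1.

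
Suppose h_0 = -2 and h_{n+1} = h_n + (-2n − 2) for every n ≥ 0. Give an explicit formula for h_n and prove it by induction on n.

Claim: h_n = -n^2 − n − 2.

Base case: h_0 = -2, and -0^2 − 0 − 2 = -2.
Assume h_j = -j^2 − j − 2.
Then h_{j+1} = h_j + (-2j − 2) = (-j^2 − j − 2) + (-2j − 2) = -j^2 − 3j − 4,
and -(j+1)^2 − (j+1) − 2 = -j^2 − 3j − 4.
Hence h_n = -n^2 − n − 2 for every n ≥ 0, by induction.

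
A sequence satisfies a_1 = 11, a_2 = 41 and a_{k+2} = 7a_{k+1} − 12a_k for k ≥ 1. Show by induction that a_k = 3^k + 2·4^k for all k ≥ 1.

Base cases: a_1 = 11 and 3^1 + 2·4^1 = 11; a_2 = 41 and 3^2 + 2·4^2 = 41.
Assume a_j = 3^j + 2·4^j for all 1 ≤ j ≤ r, where r ≥ 2.
Then a_{r+1} = 7a_r − 12a_{r−1} = 7·(3^r + 2·4^r) − 12·(3^{r−1} + 2·4^{r−1}) = (7·3 − 12)3^{r−1} + 2·(7·4 − 12)4^{r−1} = 9·3^{r−1} + 32·4^{r−1} = 3^{r+1} + 2·4^{r+1}.
This completes the inductive step, so a_k = 3^k + 2·4^k for all k ≥ 1.

a_k = 3^k + 2·4^k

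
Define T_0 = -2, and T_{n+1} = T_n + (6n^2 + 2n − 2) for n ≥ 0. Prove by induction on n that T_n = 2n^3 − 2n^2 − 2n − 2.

Base case: T_0 = -2, and 2·0^3 − 2·0^2 − 2·0 − 2 = -2.
Assume T_r = 2r^3 − 2r^2 − 2r − 2.
Then T_{r+1} = T_r + (6r^2 + 2r − 2) = (2r^3 − 2r^2 − 2r − 2) + (6r^2 + 2r − 2) = 2r^3 + 4r^2 − 4,
and 2·(r+1)^3 − 2·(r+1)^2 − 2·(r+1) − 2 = 2r^3 + 4r^2 − 4.
By induction, T_n = 2n^3 − 2n^2 − 2n − 2 for all n ≥ 0.

T_n = 2n^3 − 2n^2 − 2n − 2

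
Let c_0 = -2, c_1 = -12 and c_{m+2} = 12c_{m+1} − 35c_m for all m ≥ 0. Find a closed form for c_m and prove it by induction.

Claim: c_m = -7^m − 5^m.

Base cases: c_0 = -2 and -7^0 − 5^0 = -2; c_1 = -12 and -7^1 − 5^1 = -12.
Assume c_j = -7^j − 5^j for all 0 ≤ j ≤ k, where k ≥ 1.
Then c_{k+1} = 12c_k − 35c_{k−1} = 12·(-7^k − 5^k) − 35·(-7^{k−1} − 5^{k−1}) = -(12·7 − 35)7^{k−1} − (12·5 − 35)5^{k−1} = -49·7^{k−1} − 25·5^{k−1} = -7^{k+1} − 5^{k+1}.
So the formula holds for k+1, and by strong induction c_m = -7^m − 5^m for all m ≥ 0.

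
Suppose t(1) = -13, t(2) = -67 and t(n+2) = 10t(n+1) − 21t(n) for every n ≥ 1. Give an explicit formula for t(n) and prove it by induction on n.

Claim: t(n) = -7^n − 2·3^n.

Base cases: t(1) = -13 and -7^1 − 2·3^1 = -13; t(2) = -67 and -7^2 − 2·3^2 = -67.
Assume t(j) = -7^j − 2·3^j for all 1 ≤ j ≤ r, where r ≥ 2.
Then t(r+1) = 10t(r) − 21t(r−1) = 10·(-7^r − 2·3^r) − 21·(-7^{r−1} − 2·3^{r−1}) = -(10·7 − 21)7^{r−1} − 2·(10·3 − 21)3^{r−1} = -49·7^{r−1} − 18·3^{r−1} = -7^{r+1} − 2·3^{r+1}.
So the formula holds for r+1, and by strong induction t(n) = -7^n − 2·3^n for all n ≥ 1.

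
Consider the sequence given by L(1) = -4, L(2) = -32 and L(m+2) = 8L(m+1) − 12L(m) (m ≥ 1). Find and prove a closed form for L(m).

Claim: L(m) = 2^m − 6^m.

Base cases: L(1) = -4 and 2^1 − 6^1 = -4; L(2) = -32 and 2^2 − 6^2 = -32.
Assume L(i) = 2^i − 6^i for all 1 ≤ i ≤ j, where j ≥ 2.
Then L(j+1) = 8L(j) − 12L(j−1) = 8·(2^j − 6^j) − 12·(2^{j−1} − 6^{j−1}) = (8·2 − 12)2^{j−1} − (8·6 − 12)6^{j−1} = 4·2^{j−1} − 36·6^{j−1} = 2^{j+1} − 6^{j+1}.
So the formula holds for j+1, and by strong induction L(m) = 2^m − 6^m for all m ≥ 1.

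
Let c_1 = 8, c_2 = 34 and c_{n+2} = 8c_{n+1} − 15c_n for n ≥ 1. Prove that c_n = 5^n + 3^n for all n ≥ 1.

Base cases: c_1 = 8 and 5^1 + 3^1 = 8; c_2 = 34 and 5^2 + 3^2 = 34.
Assume c_j = 5^j + 3^j for all 1 ≤ j ≤ m, where m ≥ 2.
Then c_{m+1} = 8c_m − 15c_{m−1} = 8·(5^m + 3^m) − 15·(5^{m−1} + 3^{m−1}) = (8·5 − 15)5^{m−1} + (8·3 − 15)3^{m−1} = 25·5^{m−1} + 9·3^{m−1} = 5^{m+1} + 3^{m+1}.
By strong induction, c_n = 5^n + 3^n for all n ≥ 1.

c_n = 5^n + 3^n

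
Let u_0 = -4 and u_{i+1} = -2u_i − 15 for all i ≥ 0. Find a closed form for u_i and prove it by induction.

Claim: u_i = (-2)^i − 5.

Base case: u_0 = -4, and (-2)^0 − 5 = 1 − 5 = -4.
Assume u_m = (-2)^m − 5 for some m ≥ 0.
Then u_{m+1} = -2u_m − 15 = -2·((-2)^m − 5) − 15 = -2·(-2)^m + 10 − 15 = (-2)^{m+1} − 5.
Hence u_i = (-2)^i − 5 for every i ≥ 0, by induction.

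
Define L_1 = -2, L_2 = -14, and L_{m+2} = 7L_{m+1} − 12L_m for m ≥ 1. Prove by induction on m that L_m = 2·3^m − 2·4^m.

Base cases: L_1 = -2 and 2·3^1 − 2·4^1 = -2; L_2 = -14 and 2·3^2 − 2·4^2 = -14.
Assume L_i = 2·3^i − 2·4^i for all 1 ≤ i ≤ j, where j ≥ 2.
Then L_{j+1} = 7L_j − 12L_{j−1} = 7·(2·3^j − 2·4^j) − 12·(2·3^{j−1} − 2·4^{j−1}) = 2·(7·3 − 12)3^{j−1} − 2·(7·4 − 12)4^{j−1} = 18·3^{j−1} − 32·4^{j−1} = 2·3^{j+1} − 2·4^{j+1}.
Hence L_m = 2·3^m − 2·4^m for every m ≥ 1, by strong induction.

L_m = 2·3^m − 2·4^m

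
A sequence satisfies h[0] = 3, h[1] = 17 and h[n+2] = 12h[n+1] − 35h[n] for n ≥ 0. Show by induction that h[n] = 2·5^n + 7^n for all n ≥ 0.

Base cases: h[0] = 3 and 2·5^0 + 7^0 = 3; h[1] = 17 and 2·5^1 + 7^1 = 17.
Assume h[j] = 2·5^j + 7^j for all 0 ≤ j ≤ k, where k ≥ 1.
Then h[k+1] = 12h[k] − 35h[k−1] = 12·(2·5^k + 7^k) − 35·(2·5^{k−1} + 7^{k−1}) = 2·(12·5 − 35)5^{k−1} + (12·7 − 35)7^{k−1} = 50·5^{k−1} + 49·7^{k−1} = 2·5^{k+1} + 7^{k+1}.
By strong induction, h[n] = 2·5^n + 7^n for all n ≥ 0.

h[n] = 2·5^n + 7^n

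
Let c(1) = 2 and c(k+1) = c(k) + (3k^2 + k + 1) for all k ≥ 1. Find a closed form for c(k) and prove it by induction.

Claim: c(k) = k^3 − k^2 + k + 1.

Base case: c(1) = 2, and 1^3 − 1^2 + 1 + 1 = 2.
Assume c(m) = m^3 − m^2 + m + 1.
Then c(m+1) = c(m) + (3m^2 + m + 1) = (m^3 − m^2 + m + 1) + (3m^2 + m + 1) = m^3 + 2m^2 + 2m + 2,
and (m+1)^3 − (m+1)^2 + (m+1) + 1 = m^3 + 2m^2 + 2m + 2.
By induction, c(k) = k^3 − k^2 + k + 1 for all k ≥ 1.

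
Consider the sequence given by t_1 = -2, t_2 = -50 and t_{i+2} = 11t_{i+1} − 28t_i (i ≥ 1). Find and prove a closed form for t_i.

Claim: t_i = 3·4^i − 2·7^i.

Base cases: t_1 = -2 and 3·4^1 − 2·7^1 = -2; t_2 = -50 and 3·4^2 − 2·7^2 = -50.
Assume t_j = 3·4^j − 2·7^j for all 1 ≤ j ≤ k, where k ≥ 2.
Then t_{k+1} = 11t_k − 28t_{k−1} = 11·(3·4^k − 2·7^k) − 28·(3·4^{k−1} − 2·7^{k−1}) = 3·(11·4 − 28)4^{k−1} − 2·(11·7 − 28)7^{k−1} = 48·4^{k−1} − 98·7^{k−1} = 3·4^{k+1} − 2·7^{k+1}.
This completes the inductive step, so t_i = 3·4^i − 2·7^i for all i ≥ 1.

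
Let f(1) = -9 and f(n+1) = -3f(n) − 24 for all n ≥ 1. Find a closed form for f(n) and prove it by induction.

Claim: f(n) = (-3)^n − 6.

Base case: f(1) = -9, and (-3)^1 − 6 = -3 − 6 = -9.
Assume f(j) = (-3)^j − 6 for some j ≥ 1.
Then f(j+1) = -3f(j) − 24 = -3·((-3)^j − 6) − 24 = -3·(-3)^j + 18 − 24 = (-3)^{j+1} − 6.
Hence f(n) = (-3)^n − 6 for every n ≥ 1, by induction.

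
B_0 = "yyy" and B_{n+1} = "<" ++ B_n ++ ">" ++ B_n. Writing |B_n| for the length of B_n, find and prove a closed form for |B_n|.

Claim: |B_n| = 5·2^n − 2.

Base case: |B_0| = 3, and 5·2^0 − 2 = 3.
Assume |B_m| = 5·2^m − 2.
Then |B_{m+1}| = 1 + |B_m| + 1 + |B_m| = 2|B_m| + 2 = 2(5·2^m − 2) + 2 = 5·2^{m+1} − 4 + 2 = 5·2^{m+1} − 2.
So the formula holds for m+1, and by induction |B_n| = 5·2^n − 2 for all n ≥ 0.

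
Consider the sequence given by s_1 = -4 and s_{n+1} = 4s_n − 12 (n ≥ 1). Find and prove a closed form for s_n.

Claim: s_n = -2·4^n + 4.

Base case: s_1 = -4, and -2·4^1 + 4 = -8 + 4 = -4.
Assume s_k = -2·4^k + 4 for some k ≥ 1.
Then s_{k+1} = 4s_k − 12 = 4·(-2·4^k + 4) − 12 = -8·4^k + 16 − 12 = -2·4^{k+1} + 4.
This completes the inductive step, so s_n = -2·4^n + 4 for all n ≥ 1.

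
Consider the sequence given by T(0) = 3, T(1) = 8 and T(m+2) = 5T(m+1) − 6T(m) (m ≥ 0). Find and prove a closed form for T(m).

Claim: T(m) = 2·3^m + 2^m.

Base cases: T(0) = 3 and 2·3^0 + 2^0 = 3; T(1) = 8 and 2·3^1 + 2^1 = 8.
Assume T(j) = 2·3^j + 2^j for all 0 ≤ j ≤ k, where k ≥ 1.
Then T(k+1) = 5T(k) − 6T(k−1) = 5·(2·3^k + 2^k) − 6·(2·3^{k−1} + 2^{k−1}) = 2·(5·3 − 6)3^{k−1} + (5·2 − 6)2^{k−1} = 18·3^{k−1} + 4·2^{k−1} = 2·3^{k+1} + 2^{k+1}.
By strong induction, T(m) = 2·3^m + 2^m for all m ≥ 0.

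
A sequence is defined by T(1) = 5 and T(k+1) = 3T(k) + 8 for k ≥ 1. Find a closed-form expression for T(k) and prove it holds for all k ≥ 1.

Claim: T(k) = 3^{k+1} − 4.

Base case: T(1) = 5, and 3^{1+1} − 4 = 9 − 4 = 5.
Assume T(m) = 3^{m+1} − 4 for some m ≥ 1.
Then T(m+1) = 3T(m) + 8 = 3·(3^{m+1} − 4) + 8 = 3^{m+2} − 12 + 8 = 3^{m+2} − 4.
By induction, T(k) = 3^{k+1} − 4 for all k ≥ 1.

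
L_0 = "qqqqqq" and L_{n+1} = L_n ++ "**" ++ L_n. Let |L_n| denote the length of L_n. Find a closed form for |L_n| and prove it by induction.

Claim: |L_n| = 2^{n+3} − 2.

Base case: |L_0| = 6, and 2^{0+3} − 2 = 6.
Assume |L_m| = 2^{m+3} − 2.
Then |L_{m+1}| = |L_m| + 2 + |L_m| = 2|L_m| + 2 = 2(2^{m+3} − 2) + 2 = 2^{m+1+3} − 4 + 2 = 2^{m+1+3} − 2.
Hence |L_n| = 2^{n+3} − 2 for every n ≥ 0, by induction.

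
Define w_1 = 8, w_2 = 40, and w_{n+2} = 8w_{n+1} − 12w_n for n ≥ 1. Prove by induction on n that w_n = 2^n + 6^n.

Base cases: w_1 = 8 and 2^1 + 6^1 = 8; w_2 = 40 and 2^2 + 6^2 = 40.
Assume w_j = 2^j + 6^j for all 1 ≤ j ≤ m, where m ≥ 2.
Then w_{m+1} = 8w_m − 12w_{m−1} = 8·(2^m + 6^m) − 12·(2^{m−1} + 6^{m−1}) = (8·2 − 12)2^{m−1} + (8·6 − 12)6^{m−1} = 4·2^{m−1} + 36·6^{m−1} = 2^{m+1} + 6^{m+1}.
This completes the inductive step, so w_n = 2^n + 6^n for all n ≥ 1.

w_n = 2^n + 6^n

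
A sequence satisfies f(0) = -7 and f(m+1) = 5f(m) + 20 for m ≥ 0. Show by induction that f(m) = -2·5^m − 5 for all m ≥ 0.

Base case: f(0) = -7, and -2·5^0 − 5 = -2 − 5 = -7.
Assume f(j) = -2·5^j − 5 for some j ≥ 0.
Then f(j+1) = 5f(j) + 20 = 5·(-2·5^j − 5) + 20 = -10·5^j − 25 + 20 = -2·5^{j+1} − 5.
By induction, f(m) = -2·5^m − 5 for all m ≥ 0.

f(m) = -2·5^m − 5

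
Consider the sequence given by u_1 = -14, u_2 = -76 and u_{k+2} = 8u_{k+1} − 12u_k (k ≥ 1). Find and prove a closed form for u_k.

Claim: u_k = -2^k − 2·6^k.

Base cases: u_1 = -14 and -2^1 − 2·6^1 = -14; u_2 = -76 and -2^2 − 2·6^2 = -76.
Assume u_i = -2^i − 2·6^i for all 1 ≤ i ≤ j, where j ≥ 2.
Then u_{j+1} = 8u_j − 12u_{j−1} = 8·(-2^j − 2·6^j) − 12·(-2^{j−1} − 2·6^{j−1}) = -(8·2 − 12)2^{j−1} − 2·(8·6 − 12)6^{j−1} = -4·2^{j−1} − 72·6^{j−1} = -2^{j+1} − 2·6^{j+1}.
By strong induction, u_k = -2^k − 2·6^k for all k ≥ 1.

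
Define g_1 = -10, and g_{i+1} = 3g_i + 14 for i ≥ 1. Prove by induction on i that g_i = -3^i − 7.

Base case: g_1 = -10, and -3^1 − 7 = -3 − 7 = -10.
Assume g_r = -3^r − 7 for some r ≥ 1.
Then g_{r+1} = 3g_r + 14 = 3·(-3^r − 7) + 14 = -3^{r+1} − 21 + 14 = -3^{r+1} − 7.
By induction, g_i = -3^i − 7 for all i ≥ 1.

g_i = -3^i − 7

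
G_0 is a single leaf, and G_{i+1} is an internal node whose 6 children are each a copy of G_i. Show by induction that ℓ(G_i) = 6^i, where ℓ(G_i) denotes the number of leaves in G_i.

Base case: ℓ(G_0) = 1, and 6^0 = 1.
Assume ℓ(G_m) = 6^m.
Then ℓ(G_{m+1}) = 6·ℓ(G_m) = 6·6^m = 6^{m+1}.
So the formula holds for m+1, and by induction ℓ(G_i) = 6^i for all i ≥ 0.

ℓ(G_i) = 6^i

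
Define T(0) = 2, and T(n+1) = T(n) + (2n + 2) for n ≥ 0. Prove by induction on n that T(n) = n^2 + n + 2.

Base case: T(0) = 2, and 0^2 + 0 + 2 = 2.
Assume T(m) = m^2 + m + 2.
Then T(m+1) = T(m) + (2m + 2) = (m^2 + m + 2) + (2m + 2) = m^2 + 3m + 4,
and (m+1)^2 + (m+1) + 2 = m^2 + 3m + 4.
By induction, T(n) = n^2 + n + 2 for all n ≥ 0.

T(n) = n^2 + n + 2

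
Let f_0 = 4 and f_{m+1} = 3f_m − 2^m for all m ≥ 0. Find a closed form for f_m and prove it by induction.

Claim: f_m = 3·3^m + 2^m.

Base case: f_0 = 4, and 3·3^0 + 2^0 = 3 + 1 = 4.
Assume f_j = 3·3^j + 2^j for some j ≥ 0.
Then f_{j+1} = 3f_j − 2^j = 3·(3·3^j + 2^j) − 2^j = 3·3^{j+1} + 3·2^j − 2^j = 3·3^{j+1} + 2·2^j = 3·3^{j+1} + 2^{j+1}.
By induction, f_m = 3·3^m + 2^m for all m ≥ 0.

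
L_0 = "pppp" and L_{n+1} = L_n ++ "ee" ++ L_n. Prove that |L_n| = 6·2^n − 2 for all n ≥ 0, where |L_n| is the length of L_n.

Base case: |L_0| = 4, and 6·2^0 − 2 = 4.
Assume |L_j| = 6·2^j − 2.
Then |L_{j+1}| = |L_j| + 2 + |L_j| = 2|L_j| + 2 = 2(6·2^j − 2) + 2 = 6·2^{j+1} − 4 + 2 = 6·2^{j+1} − 2.
This completes the inductive step, so |L_n| = 6·2^n − 2 for all n ≥ 0.

|L_n| = 6·2^n − 2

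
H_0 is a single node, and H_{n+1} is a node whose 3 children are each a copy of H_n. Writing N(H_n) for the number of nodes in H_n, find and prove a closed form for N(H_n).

Claim: N(H_n) = (3^{n+1} − 1)/2.

Base case: N(H_0) = 1, and (3^{0+1} − 1)/2 = 1.
Assume N(H_k) = (3^{k+1} − 1)/2.
Then N(H_{k+1}) = 1 + 3N(H_k) = 1 + 3·(3^{k+1} − 1)/2 = 1 + (3^{k+2} − 3)/2 = (2 + 3^{k+2} − 3)/2 = (3^{k+2} − 1)/2.
By induction, N(H_n) = (3^{n+1} − 1)/2 for all n ≥ 0.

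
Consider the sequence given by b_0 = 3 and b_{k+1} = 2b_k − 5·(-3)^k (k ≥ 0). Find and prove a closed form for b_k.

Claim: b_k = 2·2^k + (-3)^k.

Base case: b_0 = 3, and 2·2^0 + (-3)^0 = 2 + 1 = 3.
Assume b_j = 2·2^j + (-3)^j for some j ≥ 0.
Then b_{j+1} = 2b_j − 5·(-3)^j = 2·(2·2^j + (-3)^j) − 5·(-3)^j = 2·2^{j+1} + 2·(-3)^j − 5·(-3)^j = 2·2^{j+1} − 3·(-3)^j = 2·2^{j+1} + (-3)^{j+1}.
So the formula holds for j+1, and by induction b_k = 2·2^k + (-3)^k for all k ≥ 0.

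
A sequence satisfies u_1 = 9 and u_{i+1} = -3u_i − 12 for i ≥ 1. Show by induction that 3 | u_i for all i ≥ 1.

Base case: u_1 = 9 = 3·3, so 3 | u_1.
Assume 3 | u_j, so u_j = 3t for some integer t.
Then u_{j+1} = -3u_j − 12 = -3·(3t) − 12 = 3(-3t − 4), so 3 | u_{j+1}.
Hence 3 | u_i for every i ≥ 1, by induction.

3 | u_i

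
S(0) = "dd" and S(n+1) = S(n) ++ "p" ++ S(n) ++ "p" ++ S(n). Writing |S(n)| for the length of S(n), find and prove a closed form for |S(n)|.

Claim: |S(n)| = 3^{n+1} − 1.

Base case: |S(0)| = 2, and 3^{0+1} − 1 = 2.
Assume |S(r)| = 3^{r+1} − 1.
Then |S(r+1)| = 3|S(r)| + 2 = 3(3^{r+1} − 1) + 2 = 3^{r+2} − 3 + 2 = 3^{r+2} − 1.
Hence |S(n)| = 3^{n+1} − 1 for every n ≥ 0, by induction.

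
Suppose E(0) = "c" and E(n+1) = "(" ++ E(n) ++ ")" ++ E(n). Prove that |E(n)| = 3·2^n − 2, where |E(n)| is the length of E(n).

Base case: |E(0)| = 1, and 3·2^0 − 2 = 1.
Assume |E(k)| = 3·2^k − 2.
Then |E(k+1)| = 1 + |E(k)| + 1 + |E(k)| = 2|E(k)| + 2 = 2(3·2^k − 2) + 2 = 3·2^{k+1} − 4 + 2 = 3·2^{k+1} − 2.
By induction, |E(n)| = 3·2^n − 2 for all n ≥ 0.

|E(n)| = 3·2^n − 2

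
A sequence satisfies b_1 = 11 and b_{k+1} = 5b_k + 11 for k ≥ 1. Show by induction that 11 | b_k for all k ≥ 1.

Base case: b_1 = 11 = 11·1, so 11 | b_1.
Assume 11 | b_m, so b_m = 11t for some integer t.
Then b_{m+1} = 5b_m + 11 = 5·(11t) + 11 = 11(5t + 1), so 11 | b_{m+1}.
By induction, 11 | b_k for all k ≥ 1.

11 | b_k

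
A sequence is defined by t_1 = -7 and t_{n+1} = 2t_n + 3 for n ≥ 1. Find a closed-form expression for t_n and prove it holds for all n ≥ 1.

Claim: t_n = -2^{n+1} − 3.

Base case: t_1 = -7, and -2^{1+1} − 3 = -4 − 3 = -7.
Assume t_m = -2^{m+1} − 3 for some m ≥ 1.
Then t_{m+1} = 2t_m + 3 = 2·(-2^{m+1} − 3) + 3 = -2^{m+2} − 6 + 3 = -2^{m+2} − 3.
By induction, t_n = -2^{n+1} − 3 for all n ≥ 1.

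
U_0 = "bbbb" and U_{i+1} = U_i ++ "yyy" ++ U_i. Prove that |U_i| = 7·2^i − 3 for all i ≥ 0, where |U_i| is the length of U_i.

Base case: |U_0| = 4, and 7·2^0 − 3 = 4.
Assume |U_m| = 7·2^m − 3.
Then |U_{m+1}| = |U_m| + 3 + |U_m| = 2|U_m| + 3 = 2(7·2^m − 3) + 3 = 7·2^{m+1} − 6 + 3 = 7·2^{m+1} − 3.
So the formula holds for m+1, and by induction |U_i| = 7·2^i − 3 for all i ≥ 0.

|U_i| = 7·2^i − 3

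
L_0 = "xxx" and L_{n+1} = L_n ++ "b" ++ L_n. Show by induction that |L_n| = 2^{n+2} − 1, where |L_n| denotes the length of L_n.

Base case: |L_0| = 3, and 2^{0+2} − 1 = 3.
Assume |L_r| = 2^{r+2} − 1.
Then |L_{r+1}| = |L_r| + 1 + |L_r| = 2|L_r| + 1 = 2(2^{r+2} − 1) + 1 = 2^{r+3} − 2 + 1 = 2^{r+3} − 1.
By induction, |L_n| = 2^{n+2} − 1 for all n ≥ 0.

|L_n| = 2^{n+2} − 1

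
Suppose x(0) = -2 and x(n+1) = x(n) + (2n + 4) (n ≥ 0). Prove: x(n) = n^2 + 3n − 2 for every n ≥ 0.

Base case: x(0) = -2, and 0^2 + 3·0 − 2 = -2.
Assume x(k) = k^2 + 3k − 2.
Then x(k+1) = x(k) + (2k + 4) = (k^2 + 3k − 2) + (2k + 4) = k^2 + 5k + 2,
and (k+1)^2 + 3·(k+1) − 2 = k^2 + 5k + 2.
By induction, x(n) = n^2 + 3n − 2 for all n ≥ 0.

x(n) = n^2 + 3n − 2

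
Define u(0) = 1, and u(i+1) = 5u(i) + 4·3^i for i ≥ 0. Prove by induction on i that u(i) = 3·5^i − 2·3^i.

Base case: u(0) = 1, and 3·5^0 − 2·3^0 = 3 − 2 = 1.
Assume u(m) = 3·5^m − 2·3^m for some m ≥ 0.
Then u(m+1) = 5u(m) + 4·3^m = 5·(3·5^m − 2·3^m) + 4·3^m = 3·5^{m+1} − 10·3^m + 4·3^m = 3·5^{m+1} − 6·3^m = 3·5^{m+1} − 2·3^{m+1}.
This completes the inductive step, so u(i) = 3·5^i − 2·3^i for all i ≥ 0.

u(i) = 3·5^i − 2·3^i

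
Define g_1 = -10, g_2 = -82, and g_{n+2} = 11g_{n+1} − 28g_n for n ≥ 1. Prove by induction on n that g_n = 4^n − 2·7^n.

Base cases: g_1 = -10 and 4^1 − 2·7^1 = -10; g_2 = -82 and 4^2 − 2·7^2 = -82.
Assume g_j = 4^j − 2·7^j for all 1 ≤ j ≤ m, where m ≥ 2.
Then g_{m+1} = 11g_m − 28g_{m−1} = 11·(4^m − 2·7^m) − 28·(4^{m−1} − 2·7^{m−1}) = (11·4 − 28)4^{m−1} − 2·(11·7 − 28)7^{m−1} = 16·4^{m−1} − 98·7^{m−1} = 4^{m+1} − 2·7^{m+1}.
Hence g_n = 4^n − 2·7^n for every n ≥ 1, by strong induction.

g_n = 4^n − 2·7^n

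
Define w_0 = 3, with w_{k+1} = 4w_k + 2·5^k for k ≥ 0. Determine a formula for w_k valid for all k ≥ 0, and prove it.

Claim: w_k = 4^k + 2·5^k.

Base case: w_0 = 3, and 4^0 + 2·5^0 = 1 + 2 = 3.
Assume w_m = 4^m + 2·5^m for some m ≥ 0.
Then w_{m+1} = 4w_m + 2·5^m = 4·(4^m + 2·5^m) + 2·5^m = 4^{m+1} + 8·5^m + 2·5^m = 4^{m+1} + 10·5^m = 4^{m+1} + 2·5^{m+1}.
So the formula holds for m+1, and by induction w_k = 4^k + 2·5^k for all k ≥ 0.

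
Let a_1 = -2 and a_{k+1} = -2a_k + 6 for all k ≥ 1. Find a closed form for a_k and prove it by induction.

Claim: a_k = 2·(-2)^k + 2.

Base case: a_1 = -2, and 2·(-2)^1 + 2 = -4 + 2 = -2.
Assume a_m = 2·(-2)^m + 2 for some m ≥ 1.
Then a_{m+1} = -2a_m + 6 = -2·(2·(-2)^m + 2) + 6 = -4·(-2)^m − 4 + 6 = 2·(-2)^{m+1} + 2.
Hence a_k = 2·(-2)^k + 2 for every k ≥ 1, by induction.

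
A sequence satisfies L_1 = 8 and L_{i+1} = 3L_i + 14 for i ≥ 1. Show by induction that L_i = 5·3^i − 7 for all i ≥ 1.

Base case: L_1 = 8, and 5·3^1 − 7 = 15 − 7 = 8.
Assume L_m = 5·3^m − 7 for some m ≥ 1.
Then L_{m+1} = 3L_m + 14 = 3·(5·3^m − 7) + 14 = 15·3^m − 21 + 14 = 5·3^{m+1} − 7.
So the formula holds for m+1, and by induction L_i = 5·3^i − 7 for all i ≥ 1.

L_i = 5·3^i − 7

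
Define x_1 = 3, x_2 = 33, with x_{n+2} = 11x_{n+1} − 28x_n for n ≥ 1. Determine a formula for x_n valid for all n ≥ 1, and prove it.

Claim: x_n = 7^n − 4^n.

Base cases: x_1 = 3 and 7^1 − 4^1 = 3; x_2 = 33 and 7^2 − 4^2 = 33.
Assume x_i = 7^i − 4^i for all 1 ≤ i ≤ j, where j ≥ 2.
Then x_{j+1} = 11x_j − 28x_{j−1} = 11·(7^j − 4^j) − 28·(7^{j−1} − 4^{j−1}) = (11·7 − 28)7^{j−1} − (11·4 − 28)4^{j−1} = 49·7^{j−1} − 16·4^{j−1} = 7^{j+1} − 4^{j+1}.
This completes the inductive step, so x_n = 7^n − 4^n for all n ≥ 1.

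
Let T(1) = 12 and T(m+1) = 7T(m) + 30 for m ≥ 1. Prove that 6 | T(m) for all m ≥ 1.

Base case: T(1) = 12 = 6·2, so 6 | T(1).
Assume 6 | T(r), so T(r) = 6t for some integer t.
Then T(r+1) = 7T(r) + 30 = 7·(6t) + 30 = 6(7t + 5), so 6 | T(r+1).
Hence 6 | T(m) for every m ≥ 1, by induction.

6 | T(m)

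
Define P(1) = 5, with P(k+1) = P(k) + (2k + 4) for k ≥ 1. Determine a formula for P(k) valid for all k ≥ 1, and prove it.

Claim: P(k) = k^2 + 3k + 1.

Base case: P(1) = 5, and 1^2 + 3·1 + 1 = 5.
Assume P(m) = m^2 + 3m + 1.
Then P(m+1) = P(m) + (2m + 4) = (m^2 + 3m + 1) + (2m + 4) = m^2 + 5m + 5,
and (m+1)^2 + 3·(m+1) + 1 = m^2 + 5m + 5.
This completes the inductive step, so P(k) = k^2 + 3k + 1 for all k ≥ 1.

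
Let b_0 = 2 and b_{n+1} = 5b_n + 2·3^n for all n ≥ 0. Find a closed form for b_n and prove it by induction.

Claim: b_n = 3·5^n − 3^n.

Base case: b_0 = 2, and 3·5^0 − 3^0 = 3 − 1 = 2.
Assume b_r = 3·5^r − 3^r for some r ≥ 0.
Then b_{r+1} = 5b_r + 2·3^r = 5·(3·5^r − 3^r) + 2·3^r = 3·5^{r+1} − 5·3^r + 2·3^r = 3·5^{r+1} − 3·3^r = 3·5^{r+1} − 3^{r+1}.
Hence b_n = 3·5^n − 3^n for every n ≥ 0, by induction.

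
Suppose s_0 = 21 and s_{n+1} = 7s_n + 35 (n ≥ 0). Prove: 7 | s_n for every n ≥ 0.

Base case: s_0 = 21 = 7·3, so 7 | s_0.
Assume 7 | s_j, so s_j = 7t for some integer t.
Then s_{j+1} = 7s_j + 35 = 7·(7t) + 35 = 7(7t + 5), so 7 | s_{j+1}.
Hence 7 | s_n for every n ≥ 0, by induction.

7 | s_n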